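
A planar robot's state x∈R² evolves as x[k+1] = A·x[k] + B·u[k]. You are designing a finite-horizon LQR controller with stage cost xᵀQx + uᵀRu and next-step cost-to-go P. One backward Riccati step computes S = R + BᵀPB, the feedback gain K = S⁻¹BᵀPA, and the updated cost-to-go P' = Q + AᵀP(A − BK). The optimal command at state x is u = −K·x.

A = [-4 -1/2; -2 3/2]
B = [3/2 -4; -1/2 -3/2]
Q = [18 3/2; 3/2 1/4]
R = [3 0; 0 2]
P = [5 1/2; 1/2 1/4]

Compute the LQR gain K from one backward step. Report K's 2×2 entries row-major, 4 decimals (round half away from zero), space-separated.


-0.1706 -0.1117 0.9332 0.0392

BᵀP = [7.2500 0.6250; -20.7500 -2.3750]
S = R + BᵀPB = [3 0; 0 2] + [10.5625 -29.9375; -29.9375 86.5625] = [13.5625 -29.9375; -29.9375 88.5625]
BᵀPA = [-30.2500 -2.6875; 87.7500 6.8125]
K = S⁻¹·BᵀPA = [-0.1706 -0.1117; 0.9332 0.0392]
A−BK = [-0.0115 -0.1758; -0.6855 1.5029]
AᵀP(A−BK) = [1.9549 -0.0656; -0.0656 0.4955]
P' = Q + AᵀP(A−BK) = [19.9549 1.4344; 1.4344 0.7455]
tr(P') = 20.7004


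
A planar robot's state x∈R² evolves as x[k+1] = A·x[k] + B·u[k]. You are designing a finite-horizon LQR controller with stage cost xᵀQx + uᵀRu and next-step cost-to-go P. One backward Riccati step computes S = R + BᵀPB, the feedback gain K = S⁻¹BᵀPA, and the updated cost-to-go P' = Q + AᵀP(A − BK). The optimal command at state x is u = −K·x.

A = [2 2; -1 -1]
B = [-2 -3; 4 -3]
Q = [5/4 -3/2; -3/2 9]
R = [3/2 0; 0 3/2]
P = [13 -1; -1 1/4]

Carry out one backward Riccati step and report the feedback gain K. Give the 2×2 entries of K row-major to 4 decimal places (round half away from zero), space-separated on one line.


BᵀP = [-30.0000 3.0000; -36.0000 2.2500]
S = R + BᵀPB = [3/2 0; 0 3/2] + [72.0000 81.0000; 81.0000 101.2500] = [73.5000 81.0000; 81.0000 102.7500]
BᵀPA = [-63.0000 -63.0000; -74.2500 -74.2500]
K = S⁻¹·BᵀPA = [-0.4631 -0.4631; -0.3575 -0.3575]
A−BK = [0.0011 0.0011; -0.2202 -0.2202]
AᵀP(A−BK) = [0.5261 0.5261; 0.5261 0.5261]
P' = Q + AᵀP(A−BK) = [1.7761 -0.9739; -0.9739 9.5261]
tr(P') = 11.3022

-0.4631 -0.4631 -0.3575 -0.3575


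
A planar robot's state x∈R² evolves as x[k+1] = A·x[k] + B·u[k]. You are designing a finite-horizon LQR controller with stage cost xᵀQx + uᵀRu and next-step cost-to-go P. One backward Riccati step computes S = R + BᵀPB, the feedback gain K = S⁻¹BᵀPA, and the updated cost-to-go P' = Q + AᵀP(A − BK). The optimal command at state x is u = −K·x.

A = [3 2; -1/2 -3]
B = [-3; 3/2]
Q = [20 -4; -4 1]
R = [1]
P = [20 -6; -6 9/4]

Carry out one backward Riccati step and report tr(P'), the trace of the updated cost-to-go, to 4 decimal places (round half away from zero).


24.2317

BᵀP = [-69.0000 21.3750]
S = R + BᵀPB = [1] + [239.0625] = [240.0625]
BᵀPA = [-217.6875 -202.1250]
K = S⁻¹·BᵀPA = [-0.9068 -0.8420]
A−BK = [0.2796 -0.5259; 0.8602 -1.7370]
AᵀP(A−BK) = [1.1645 0.0890; 0.0890 2.0672]
P' = Q + AᵀP(A−BK) = [21.1645 -3.9110; -3.9110 3.0672]
tr(P') = 24.2317


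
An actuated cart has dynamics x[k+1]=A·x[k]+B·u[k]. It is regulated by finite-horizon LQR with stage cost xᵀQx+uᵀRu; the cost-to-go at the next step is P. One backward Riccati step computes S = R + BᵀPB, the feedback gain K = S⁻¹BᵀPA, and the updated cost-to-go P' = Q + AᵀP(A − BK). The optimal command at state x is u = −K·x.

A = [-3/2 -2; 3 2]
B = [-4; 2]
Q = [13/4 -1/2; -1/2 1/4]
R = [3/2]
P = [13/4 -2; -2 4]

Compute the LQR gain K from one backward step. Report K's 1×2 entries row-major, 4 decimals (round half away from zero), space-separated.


0.7241 0.6502

BᵀP = [-17.0000 16.0000]
S = R + BᵀPB = [3/2] + [100.0000] = [101.5000]
BᵀPA = [73.5000 66.0000]
K = S⁻¹·BᵀPA = [0.7241 0.6502]
A−BK = [1.3966 0.6010; 1.5517 0.6995]
AᵀP(A−BK) = [8.0884 3.9569; 3.9569 2.0837]
P' = Q + AᵀP(A−BK) = [11.3384 3.4569; 3.4569 2.3337]
tr(P') = 13.6721


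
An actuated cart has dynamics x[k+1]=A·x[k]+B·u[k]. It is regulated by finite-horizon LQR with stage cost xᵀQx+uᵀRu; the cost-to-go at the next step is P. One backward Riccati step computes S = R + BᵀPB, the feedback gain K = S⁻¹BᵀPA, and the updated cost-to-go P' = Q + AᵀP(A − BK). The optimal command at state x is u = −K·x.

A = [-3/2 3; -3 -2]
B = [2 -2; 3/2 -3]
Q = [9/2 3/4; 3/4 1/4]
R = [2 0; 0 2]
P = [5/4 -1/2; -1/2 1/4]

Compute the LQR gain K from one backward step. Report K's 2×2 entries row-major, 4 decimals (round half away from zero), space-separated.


-0.1000 1.2667 0.1808 -0.4436

BᵀP = [1.7500 -0.6250; -1.0000 0.2500]
S = R + BᵀPB = [2 0; 0 2] + [2.5625 -1.6250; -1.6250 1.2500] = [4.5625 -1.6250; -1.6250 3.2500]
BᵀPA = [-0.7500 6.5000; 0.7500 -3.5000]
K = S⁻¹·BᵀPA = [-0.1000 1.2667; 0.1808 -0.4436]
A−BK = [-0.9385 -0.4205; -2.3077 -5.2308]
AᵀP(A−BK) = [0.3519 0.1577; 0.1577 8.4641]
P' = Q + AᵀP(A−BK) = [4.8519 0.9077; 0.9077 8.7141]
tr(P') = 13.5660


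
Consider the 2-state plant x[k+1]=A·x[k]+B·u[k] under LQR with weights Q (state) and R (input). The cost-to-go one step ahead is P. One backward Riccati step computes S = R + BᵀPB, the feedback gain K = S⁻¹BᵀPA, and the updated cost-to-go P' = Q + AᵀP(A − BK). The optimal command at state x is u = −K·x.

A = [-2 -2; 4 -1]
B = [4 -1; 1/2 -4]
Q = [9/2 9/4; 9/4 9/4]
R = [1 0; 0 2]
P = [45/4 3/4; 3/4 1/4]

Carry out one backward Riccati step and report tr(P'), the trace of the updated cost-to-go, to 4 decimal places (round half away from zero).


BᵀP = [45.3750 3.1250; -14.2500 -1.7500]
S = R + BᵀPB = [1 0; 0 2] + [183.0625 -57.8750; -57.8750 21.2500] = [184.0625 -57.8750; -57.8750 23.2500]
BᵀPA = [-78.2500 -93.8750; 21.5000 30.2500]
K = S⁻¹·BᵀPA = [-0.6183 -0.4644; -0.6144 0.1450]
A−BK = [-0.1411 0.0027; 1.8515 -0.1876]
AᵀP(A−BK) = [1.8265 0.0414; 0.0414 0.2659]
P' = Q + AᵀP(A−BK) = [6.3265 2.2914; 2.2914 2.5159]
tr(P') = 8.8423

8.8423


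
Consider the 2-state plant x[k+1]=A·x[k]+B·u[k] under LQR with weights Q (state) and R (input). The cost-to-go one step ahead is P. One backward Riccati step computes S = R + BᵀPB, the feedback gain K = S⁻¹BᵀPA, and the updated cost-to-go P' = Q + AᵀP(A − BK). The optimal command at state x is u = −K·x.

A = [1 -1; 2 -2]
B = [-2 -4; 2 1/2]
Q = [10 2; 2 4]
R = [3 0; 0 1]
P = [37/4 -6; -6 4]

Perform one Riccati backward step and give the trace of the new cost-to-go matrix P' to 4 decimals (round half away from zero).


BᵀP = [-30.5000 20.0000; -40.0000 26.0000]
S = R + BᵀPB = [3 0; 0 1] + [101.0000 132.0000; 132.0000 173.0000] = [104.0000 132.0000; 132.0000 174.0000]
BᵀPA = [9.5000 -9.5000; 12.0000 -12.0000]
K = S⁻¹·BᵀPA = [0.1027 -0.1027; -0.0089 0.0089]
A−BK = [1.1696 -1.1696; 1.7991 -1.7991]
AᵀP(A−BK) = [0.3817 -0.3817; -0.3817 0.3817]
P' = Q + AᵀP(A−BK) = [10.3817 1.6183; 1.6183 4.3817]
tr(P') = 14.7634

14.7634


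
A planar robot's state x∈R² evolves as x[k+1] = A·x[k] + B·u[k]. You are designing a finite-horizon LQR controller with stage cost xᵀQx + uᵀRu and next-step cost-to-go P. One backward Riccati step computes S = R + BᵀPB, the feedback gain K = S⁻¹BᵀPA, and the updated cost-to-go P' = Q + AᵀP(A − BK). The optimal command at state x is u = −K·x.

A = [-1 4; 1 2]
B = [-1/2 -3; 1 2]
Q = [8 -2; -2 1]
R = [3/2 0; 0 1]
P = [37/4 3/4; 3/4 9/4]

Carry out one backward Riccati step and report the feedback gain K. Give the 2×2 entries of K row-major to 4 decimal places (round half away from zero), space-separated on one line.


BᵀP = [-3.8750 1.8750; -26.2500 2.2500]
S = R + BᵀPB = [3/2 0; 0 1] + [3.8125 15.3750; 15.3750 83.2500] = [5.3125 15.3750; 15.3750 84.2500]
BᵀPA = [5.7500 -11.7500; 28.5000 -100.5000]
K = S⁻¹·BᵀPA = [0.2190 2.6292; 0.2983 -1.6727]
A−BK = [0.0044 0.2965; 0.1844 2.7162]
AᵀP(A−BK) = [0.2388 1.5537; 1.5537 31.7881]
P' = Q + AᵀP(A−BK) = [8.2388 -0.4463; -0.4463 32.7881]
tr(P') = 41.0269

0.2190 2.6292 0.2983 -1.6727


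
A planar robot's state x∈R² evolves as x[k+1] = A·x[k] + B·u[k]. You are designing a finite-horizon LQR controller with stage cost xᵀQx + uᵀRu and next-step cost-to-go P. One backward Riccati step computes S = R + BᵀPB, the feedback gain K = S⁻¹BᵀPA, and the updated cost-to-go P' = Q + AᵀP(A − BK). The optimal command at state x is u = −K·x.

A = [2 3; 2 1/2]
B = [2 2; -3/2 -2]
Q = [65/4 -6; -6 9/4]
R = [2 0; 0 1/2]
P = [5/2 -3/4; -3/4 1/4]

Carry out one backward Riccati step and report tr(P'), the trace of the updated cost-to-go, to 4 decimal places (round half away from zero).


19.4840

BᵀP = [6.1250 -1.8750; 6.5000 -2.0000]
S = R + BᵀPB = [2 0; 0 1/2] + [15.0625 16.0000; 16.0000 17.0000] = [17.0625 16.0000; 16.0000 17.5000]
BᵀPA = [8.5000 17.4375; 9.0000 18.5000]
K = S⁻¹·BᵀPA = [0.1115 0.2150; 0.4123 0.8606]
A−BK = [0.9523 0.8489; 2.9919 2.5437]
AᵀP(A−BK) = [0.3412 0.4274; 0.4274 0.6429]
P' = Q + AᵀP(A−BK) = [16.5912 -5.5726; -5.5726 2.8929]
tr(P') = 19.4840


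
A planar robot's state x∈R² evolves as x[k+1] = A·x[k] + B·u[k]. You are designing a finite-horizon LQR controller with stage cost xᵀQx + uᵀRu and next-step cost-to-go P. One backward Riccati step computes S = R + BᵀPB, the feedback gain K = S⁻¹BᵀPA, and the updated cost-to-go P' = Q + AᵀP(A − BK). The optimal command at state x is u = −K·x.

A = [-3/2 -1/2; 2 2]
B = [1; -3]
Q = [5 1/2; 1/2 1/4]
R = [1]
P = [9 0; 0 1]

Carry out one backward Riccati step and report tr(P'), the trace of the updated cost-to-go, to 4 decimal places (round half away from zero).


9.9342

BᵀP = [9.0000 -3.0000]
S = R + BᵀPB = [1] + [18.0000] = [19.0000]
BᵀPA = [-19.5000 -10.5000]
K = S⁻¹·BᵀPA = [-1.0263 -0.5526]
A−BK = [-0.4737 0.0526; -1.0789 0.3421]
AᵀP(A−BK) = [4.2368 -0.0263; -0.0263 0.4474]
P' = Q + AᵀP(A−BK) = [9.2368 0.4737; 0.4737 0.6974]
tr(P') = 9.9342


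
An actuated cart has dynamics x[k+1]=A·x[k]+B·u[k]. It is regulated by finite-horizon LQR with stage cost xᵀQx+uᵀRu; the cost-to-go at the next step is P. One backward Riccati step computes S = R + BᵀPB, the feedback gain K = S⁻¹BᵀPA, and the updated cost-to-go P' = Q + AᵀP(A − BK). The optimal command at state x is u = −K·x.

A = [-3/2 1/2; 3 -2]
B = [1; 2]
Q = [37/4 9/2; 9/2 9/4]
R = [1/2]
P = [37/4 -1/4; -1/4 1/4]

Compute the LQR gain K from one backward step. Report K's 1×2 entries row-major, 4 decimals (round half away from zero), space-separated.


-1.2692 0.3974

BᵀP = [8.7500 0.2500]
S = R + BᵀPB = [1/2] + [9.2500] = [9.7500]
BᵀPA = [-12.3750 3.8750]
K = S⁻¹·BᵀPA = [-1.2692 0.3974]
A−BK = [-0.2308 0.1026; 5.5385 -2.7949]
AᵀP(A−BK) = [9.6058 -4.6442; -4.6442 2.2724]
P' = Q + AᵀP(A−BK) = [18.8558 -0.1442; -0.1442 4.5224]
tr(P') = 23.3782


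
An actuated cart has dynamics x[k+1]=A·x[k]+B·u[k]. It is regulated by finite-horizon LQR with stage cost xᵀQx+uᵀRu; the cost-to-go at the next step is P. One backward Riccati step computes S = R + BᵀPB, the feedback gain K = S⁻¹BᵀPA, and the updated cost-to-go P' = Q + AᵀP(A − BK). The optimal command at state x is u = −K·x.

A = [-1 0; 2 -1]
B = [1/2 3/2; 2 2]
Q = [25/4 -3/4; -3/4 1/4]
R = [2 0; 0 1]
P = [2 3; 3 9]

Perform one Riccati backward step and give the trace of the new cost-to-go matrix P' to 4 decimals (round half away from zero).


BᵀP = [7.0000 19.5000; 9.0000 22.5000]
S = R + BᵀPB = [2 0; 0 1] + [42.5000 49.5000; 49.5000 58.5000] = [44.5000 49.5000; 49.5000 59.5000]
BᵀPA = [32.0000 -19.5000; 36.0000 -22.5000]
K = S⁻¹·BᵀPA = [0.6177 -0.2354; 0.0911 -0.1823]
A−BK = [-1.4456 0.3911; 0.5823 -0.1646]
AᵀP(A−BK) = [2.9519 -0.9038; -0.9038 0.3076]
P' = Q + AᵀP(A−BK) = [9.2019 -1.6538; -1.6538 0.5576]
tr(P') = 9.7595

9.7595


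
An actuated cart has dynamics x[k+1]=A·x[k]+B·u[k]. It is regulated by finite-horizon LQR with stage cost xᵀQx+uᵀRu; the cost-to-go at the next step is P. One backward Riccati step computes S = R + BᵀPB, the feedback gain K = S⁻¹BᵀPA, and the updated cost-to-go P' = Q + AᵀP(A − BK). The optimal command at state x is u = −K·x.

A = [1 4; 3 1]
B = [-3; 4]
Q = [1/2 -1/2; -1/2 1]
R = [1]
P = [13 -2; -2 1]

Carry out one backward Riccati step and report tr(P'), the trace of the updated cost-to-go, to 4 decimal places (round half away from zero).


28.8242

BᵀP = [-47.0000 10.0000]
S = R + BᵀPB = [1] + [181.0000] = [182.0000]
BᵀPA = [-17.0000 -178.0000]
K = S⁻¹·BᵀPA = [-0.0934 -0.9780]
A−BK = [0.7198 1.0659; 3.3736 4.9121]
AᵀP(A−BK) = [8.4121 12.3736; 12.3736 18.9121]
P' = Q + AᵀP(A−BK) = [8.9121 11.8736; 11.8736 19.9121]
tr(P') = 28.8242


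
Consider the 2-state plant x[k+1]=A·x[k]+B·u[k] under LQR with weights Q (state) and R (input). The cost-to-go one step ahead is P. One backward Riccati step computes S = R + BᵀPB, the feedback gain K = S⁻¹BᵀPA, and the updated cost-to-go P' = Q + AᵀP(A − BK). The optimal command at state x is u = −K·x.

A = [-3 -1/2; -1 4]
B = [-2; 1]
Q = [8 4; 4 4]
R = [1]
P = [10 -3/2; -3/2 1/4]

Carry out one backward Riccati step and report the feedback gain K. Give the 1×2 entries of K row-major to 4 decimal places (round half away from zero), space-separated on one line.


BᵀP = [-21.5000 3.2500]
S = R + BᵀPB = [1] + [46.2500] = [47.2500]
BᵀPA = [61.2500 23.7500]
K = S⁻¹·BᵀPA = [1.2963 0.5026]
A−BK = [-0.4074 0.5053; -2.2963 3.4974]
AᵀP(A−BK) = [1.8519 0.4630; 0.4630 0.5622]
P' = Q + AᵀP(A−BK) = [9.8519 4.4630; 4.4630 4.5622]
tr(P') = 14.4140

1.2963 0.5026


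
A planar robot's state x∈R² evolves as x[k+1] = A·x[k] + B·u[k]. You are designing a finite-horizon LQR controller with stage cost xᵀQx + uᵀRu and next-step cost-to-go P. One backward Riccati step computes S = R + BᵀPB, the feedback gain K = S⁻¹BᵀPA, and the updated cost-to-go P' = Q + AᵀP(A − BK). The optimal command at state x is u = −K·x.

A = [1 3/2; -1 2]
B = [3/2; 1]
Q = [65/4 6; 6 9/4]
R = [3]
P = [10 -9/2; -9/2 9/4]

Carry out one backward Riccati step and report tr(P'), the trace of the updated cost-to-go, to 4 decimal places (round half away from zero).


BᵀP = [10.5000 -4.5000]
S = R + BᵀPB = [3] + [11.2500] = [14.2500]
BᵀPA = [15.0000 6.7500]
K = S⁻¹·BᵀPA = [1.0526 0.4737]
A−BK = [-0.5789 0.7895; -2.0526 1.5263]
AᵀP(A−BK) = [5.4605 1.1447; 1.1447 1.3026]
P' = Q + AᵀP(A−BK) = [21.7105 7.1447; 7.1447 3.5526]
tr(P') = 25.2632

25.2632


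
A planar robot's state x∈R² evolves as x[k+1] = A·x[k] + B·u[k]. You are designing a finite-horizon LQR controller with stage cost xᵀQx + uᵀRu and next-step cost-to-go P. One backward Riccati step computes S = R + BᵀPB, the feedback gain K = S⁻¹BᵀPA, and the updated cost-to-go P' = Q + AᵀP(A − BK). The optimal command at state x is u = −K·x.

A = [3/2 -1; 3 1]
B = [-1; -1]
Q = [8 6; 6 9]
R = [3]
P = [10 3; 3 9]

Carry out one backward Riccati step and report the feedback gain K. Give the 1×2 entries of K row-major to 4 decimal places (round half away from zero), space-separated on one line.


-1.9821 0.0357

BᵀP = [-13.0000 -12.0000]
S = R + BᵀPB = [3] + [25.0000] = [28.0000]
BᵀPA = [-55.5000 1.0000]
K = S⁻¹·BᵀPA = [-1.9821 0.0357]
A−BK = [-0.4821 -0.9643; 1.0179 1.0357]
AᵀP(A−BK) = [20.4911 9.4821; 9.4821 12.9643]
P' = Q + AᵀP(A−BK) = [28.4911 15.4821; 15.4821 21.9643]
tr(P') = 50.4554


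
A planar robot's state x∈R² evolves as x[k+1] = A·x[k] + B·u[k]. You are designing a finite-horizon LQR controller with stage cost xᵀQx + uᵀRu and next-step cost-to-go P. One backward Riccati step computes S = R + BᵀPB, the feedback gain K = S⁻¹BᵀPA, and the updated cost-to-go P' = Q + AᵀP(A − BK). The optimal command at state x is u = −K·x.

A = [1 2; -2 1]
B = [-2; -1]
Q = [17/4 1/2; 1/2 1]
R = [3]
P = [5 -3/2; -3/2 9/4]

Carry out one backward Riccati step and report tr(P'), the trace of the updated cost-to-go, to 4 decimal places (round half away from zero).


BᵀP = [-8.5000 0.7500]
S = R + BᵀPB = [3] + [16.2500] = [19.2500]
BᵀPA = [-10.0000 -16.2500]
K = S⁻¹·BᵀPA = [-0.5195 -0.8442]
A−BK = [-0.0390 0.3117; -2.5195 0.1558]
AᵀP(A−BK) = [14.8052 1.5584; 1.5584 2.5325]
P' = Q + AᵀP(A−BK) = [19.0552 2.0584; 2.0584 3.5325]
tr(P') = 22.5877

22.5877


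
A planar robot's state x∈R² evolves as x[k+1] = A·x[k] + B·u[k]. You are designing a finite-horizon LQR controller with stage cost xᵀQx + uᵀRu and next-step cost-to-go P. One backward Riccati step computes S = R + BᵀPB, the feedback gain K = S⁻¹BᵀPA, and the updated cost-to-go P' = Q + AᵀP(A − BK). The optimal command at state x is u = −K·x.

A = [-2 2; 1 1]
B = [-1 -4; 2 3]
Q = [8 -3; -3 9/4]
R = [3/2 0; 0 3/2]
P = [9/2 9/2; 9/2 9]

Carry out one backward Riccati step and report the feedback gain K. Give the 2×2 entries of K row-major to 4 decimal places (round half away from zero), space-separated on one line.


-0.3210 1.7159 0.5424 -0.8303

BᵀP = [4.5000 13.5000; -4.5000 9.0000]
S = R + BᵀPB = [3/2 0; 0 3/2] + [22.5000 22.5000; 22.5000 45.0000] = [24.0000 22.5000; 22.5000 46.5000]
BᵀPA = [4.5000 22.5000; 18.0000 0.0000]
K = S⁻¹·BᵀPA = [-0.3210 1.7159; 0.5424 -0.8303]
A−BK = [-0.1513 0.3948; 0.0148 0.0590]
AᵀP(A−BK) = [0.6808 -1.7768; -1.7768 6.3930]
P' = Q + AᵀP(A−BK) = [8.6808 -4.7768; -4.7768 8.6430]
tr(P') = 17.3238


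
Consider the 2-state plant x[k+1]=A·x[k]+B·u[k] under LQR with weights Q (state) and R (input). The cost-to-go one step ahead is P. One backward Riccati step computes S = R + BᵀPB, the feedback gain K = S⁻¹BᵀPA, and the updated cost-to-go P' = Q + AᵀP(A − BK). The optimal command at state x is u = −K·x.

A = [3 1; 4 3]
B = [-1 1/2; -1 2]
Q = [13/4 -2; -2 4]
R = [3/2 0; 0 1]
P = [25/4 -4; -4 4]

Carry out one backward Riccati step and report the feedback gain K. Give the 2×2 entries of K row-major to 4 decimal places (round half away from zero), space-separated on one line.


BᵀP = [-2.2500 0.0000; -4.8750 6.0000]
S = R + BᵀPB = [3/2 0; 0 1] + [2.2500 -1.1250; -1.1250 9.5625] = [3.7500 -1.1250; -1.1250 10.5625]
BᵀPA = [-6.7500 -2.2500; 9.3750 13.1250]
K = S⁻¹·BᵀPA = [-1.5844 -0.2347; 0.7188 1.2176]
A−BK = [1.0562 0.1565; 0.9780 0.3301]
AᵀP(A−BK) = [6.8166 1.7506; 1.7506 1.7408]
P' = Q + AᵀP(A−BK) = [10.0666 -0.2494; -0.2494 5.7408]
tr(P') = 15.8075

-1.5844 -0.2347 0.7188 1.2176


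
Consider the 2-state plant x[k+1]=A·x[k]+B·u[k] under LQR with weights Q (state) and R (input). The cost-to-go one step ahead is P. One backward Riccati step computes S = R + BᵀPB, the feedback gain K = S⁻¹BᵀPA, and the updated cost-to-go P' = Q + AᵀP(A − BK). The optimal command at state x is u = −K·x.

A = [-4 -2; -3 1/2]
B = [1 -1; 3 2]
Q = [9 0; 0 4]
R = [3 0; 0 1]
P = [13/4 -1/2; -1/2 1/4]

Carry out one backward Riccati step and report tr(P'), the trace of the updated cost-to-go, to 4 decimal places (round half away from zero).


BᵀP = [1.7500 0.2500; -4.2500 1.0000]
S = R + BᵀPB = [3 0; 0 1] + [2.5000 -1.2500; -1.2500 6.2500] = [5.5000 -1.2500; -1.2500 7.2500]
BᵀPA = [-7.7500 -3.3750; 14.0000 9.0000]
K = S⁻¹·BᵀPA = [-1.0098 -0.3450; 1.7569 1.1819]
A−BK = [-1.2333 -0.4731; -3.4845 -0.8287]
AᵀP(A−BK) = [9.8271 4.4046; 4.4046 2.2610]
P' = Q + AᵀP(A−BK) = [18.8271 4.4046; 4.4046 6.2610]
tr(P') = 25.0881

25.0881


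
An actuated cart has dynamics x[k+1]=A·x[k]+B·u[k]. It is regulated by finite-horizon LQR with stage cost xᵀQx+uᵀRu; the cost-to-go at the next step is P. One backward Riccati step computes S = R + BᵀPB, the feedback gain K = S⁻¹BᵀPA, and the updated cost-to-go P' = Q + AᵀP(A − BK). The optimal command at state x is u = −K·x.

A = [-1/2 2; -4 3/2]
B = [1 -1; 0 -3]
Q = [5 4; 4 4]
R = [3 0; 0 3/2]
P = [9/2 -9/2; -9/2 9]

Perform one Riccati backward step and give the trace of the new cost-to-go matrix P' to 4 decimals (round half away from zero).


BᵀP = [4.5000 -4.5000; 9.0000 -22.5000]
S = R + BᵀPB = [3 0; 0 3/2] + [4.5000 9.0000; 9.0000 58.5000] = [7.5000 9.0000; 9.0000 60.0000]
BᵀPA = [15.7500 2.2500; 85.5000 -15.7500]
K = S⁻¹·BᵀPA = [0.4756 0.7500; 1.3537 -0.3750]
A−BK = [0.3780 0.8750; 0.0610 0.3750]
AᵀP(A−BK) = [3.8963 1.1250; 1.1250 3.6563]
P' = Q + AᵀP(A−BK) = [8.8963 5.1250; 5.1250 7.6563]
tr(P') = 16.5526

16.5526


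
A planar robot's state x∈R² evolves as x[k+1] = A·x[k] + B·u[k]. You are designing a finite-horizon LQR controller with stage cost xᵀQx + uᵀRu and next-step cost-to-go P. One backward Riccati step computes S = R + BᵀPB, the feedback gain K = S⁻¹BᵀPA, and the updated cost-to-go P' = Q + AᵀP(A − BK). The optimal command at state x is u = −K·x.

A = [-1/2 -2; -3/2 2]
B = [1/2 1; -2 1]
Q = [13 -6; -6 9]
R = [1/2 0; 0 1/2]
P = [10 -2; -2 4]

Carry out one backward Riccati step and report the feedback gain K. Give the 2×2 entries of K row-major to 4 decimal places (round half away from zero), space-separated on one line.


BᵀP = [9.0000 -9.0000; 8.0000 2.0000]
S = R + BᵀPB = [1/2 0; 0 1/2] + [22.5000 0.0000; 0.0000 10.0000] = [23.0000 0.0000; 0.0000 10.5000]
BᵀPA = [9.0000 -36.0000; -7.0000 -12.0000]
K = S⁻¹·BᵀPA = [0.3913 -1.5652; -0.6667 -1.1429]
A−BK = [-0.0290 -0.0745; -0.0507 0.0124]
AᵀP(A−BK) = [0.3116 0.0870; 0.0870 1.9379]
P' = Q + AᵀP(A−BK) = [13.3116 -5.9130; -5.9130 10.9379]
tr(P') = 24.2495

0.3913 -1.5652 -0.6667 -1.1429


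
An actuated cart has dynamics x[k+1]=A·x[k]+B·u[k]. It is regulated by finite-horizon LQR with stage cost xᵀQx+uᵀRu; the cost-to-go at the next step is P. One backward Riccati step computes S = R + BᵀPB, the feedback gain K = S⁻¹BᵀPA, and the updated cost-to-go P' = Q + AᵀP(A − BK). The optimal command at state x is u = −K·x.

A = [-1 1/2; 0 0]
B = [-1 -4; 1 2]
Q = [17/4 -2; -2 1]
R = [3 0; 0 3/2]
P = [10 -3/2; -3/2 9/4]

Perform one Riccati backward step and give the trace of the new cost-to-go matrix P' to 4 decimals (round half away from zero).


BᵀP = [-11.5000 3.7500; -43.0000 10.5000]
S = R + BᵀPB = [3 0; 0 3/2] + [15.2500 53.5000; 53.5000 193.0000] = [18.2500 53.5000; 53.5000 194.5000]
BᵀPA = [11.5000 -5.7500; 43.0000 -21.5000]
K = S⁻¹·BᵀPA = [-0.0927 0.0464; 0.2466 -0.1233]
A−BK = [-0.1064 0.0532; -0.4004 0.2002]
AᵀP(A−BK) = [0.4632 -0.2316; -0.2316 0.1158]
P' = Q + AᵀP(A−BK) = [4.7132 -2.2316; -2.2316 1.1158]
tr(P') = 5.8290

5.8290


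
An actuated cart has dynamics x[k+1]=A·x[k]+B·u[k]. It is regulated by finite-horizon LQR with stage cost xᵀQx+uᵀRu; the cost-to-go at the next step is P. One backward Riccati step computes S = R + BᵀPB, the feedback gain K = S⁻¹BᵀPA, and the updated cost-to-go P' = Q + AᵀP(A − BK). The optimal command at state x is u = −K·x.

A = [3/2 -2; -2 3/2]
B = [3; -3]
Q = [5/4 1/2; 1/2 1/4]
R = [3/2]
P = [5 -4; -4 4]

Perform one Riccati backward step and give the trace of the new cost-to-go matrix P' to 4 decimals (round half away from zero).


2.6286

BᵀP = [27.0000 -24.0000]
S = R + BᵀPB = [3/2] + [153.0000] = [154.5000]
BᵀPA = [88.5000 -90.0000]
K = S⁻¹·BᵀPA = [0.5728 -0.5825]
A−BK = [-0.2184 -0.2524; -0.2816 -0.2476]
AᵀP(A−BK) = [0.5558 -0.4466; -0.4466 0.5728]
P' = Q + AᵀP(A−BK) = [1.8058 0.0534; 0.0534 0.8228]
tr(P') = 2.6286


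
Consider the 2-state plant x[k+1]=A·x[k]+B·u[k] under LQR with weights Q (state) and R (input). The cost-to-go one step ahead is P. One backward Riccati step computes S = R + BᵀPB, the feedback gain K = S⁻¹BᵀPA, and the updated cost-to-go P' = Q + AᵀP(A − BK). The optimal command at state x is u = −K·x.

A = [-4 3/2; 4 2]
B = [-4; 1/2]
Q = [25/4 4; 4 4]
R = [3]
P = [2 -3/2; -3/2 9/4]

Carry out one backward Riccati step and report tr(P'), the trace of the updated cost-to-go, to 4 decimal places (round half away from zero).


33.7030

BᵀP = [-8.7500 7.1250]
S = R + BᵀPB = [3] + [38.5625] = [41.5625]
BᵀPA = [63.5000 1.1250]
K = S⁻¹·BᵀPA = [1.5278 0.0271]
A−BK = [2.1113 1.6083; 3.2361 1.9865]
AᵀP(A−BK) = [18.9835 7.2812; 7.2812 4.4695]
P' = Q + AᵀP(A−BK) = [25.2335 11.2812; 11.2812 8.4695]
tr(P') = 33.7030


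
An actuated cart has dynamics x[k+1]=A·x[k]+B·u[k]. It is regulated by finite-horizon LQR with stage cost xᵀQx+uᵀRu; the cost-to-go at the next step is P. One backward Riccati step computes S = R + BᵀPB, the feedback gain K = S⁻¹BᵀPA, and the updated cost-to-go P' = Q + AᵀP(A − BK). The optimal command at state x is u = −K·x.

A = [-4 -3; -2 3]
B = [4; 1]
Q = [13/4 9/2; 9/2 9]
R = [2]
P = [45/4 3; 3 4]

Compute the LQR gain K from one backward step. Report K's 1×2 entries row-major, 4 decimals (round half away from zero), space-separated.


BᵀP = [48.0000 16.0000]
S = R + BᵀPB = [2] + [208.0000] = [210.0000]
BᵀPA = [-224.0000 -96.0000]
K = S⁻¹·BᵀPA = [-1.0667 -0.4571]
A−BK = [0.2667 -1.1714; -0.9333 3.4571]
AᵀP(A−BK) = [5.0667 -9.4000; -9.4000 39.3643]
P' = Q + AᵀP(A−BK) = [8.3167 -4.9000; -4.9000 48.3643]
tr(P') = 56.6810

-1.0667 -0.4571


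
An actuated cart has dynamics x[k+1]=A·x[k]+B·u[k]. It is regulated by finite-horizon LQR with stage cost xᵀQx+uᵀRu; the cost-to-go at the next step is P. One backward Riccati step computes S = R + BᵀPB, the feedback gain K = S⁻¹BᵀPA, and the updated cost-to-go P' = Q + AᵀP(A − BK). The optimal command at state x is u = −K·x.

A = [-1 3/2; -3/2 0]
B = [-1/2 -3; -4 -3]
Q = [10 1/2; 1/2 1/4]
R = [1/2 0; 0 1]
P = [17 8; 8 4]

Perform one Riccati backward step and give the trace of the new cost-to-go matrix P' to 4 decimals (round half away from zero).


10.6388

BᵀP = [-40.5000 -20.0000; -75.0000 -36.0000]
S = R + BᵀPB = [1/2 0; 0 1] + [100.2500 181.5000; 181.5000 333.0000] = [100.7500 181.5000; 181.5000 334.0000]
BᵀPA = [70.5000 -60.7500; 129.0000 -112.5000]
K = S⁻¹·BᵀPA = [0.1885 0.1811; 0.2838 -0.4352]
A−BK = [-0.0544 0.2849; 0.1054 -0.5814]
AᵀP(A−BK) = [0.1013 -0.1218; -0.1218 0.2875]
P' = Q + AᵀP(A−BK) = [10.1013 0.3782; 0.3782 0.5375]
tr(P') = 10.6388


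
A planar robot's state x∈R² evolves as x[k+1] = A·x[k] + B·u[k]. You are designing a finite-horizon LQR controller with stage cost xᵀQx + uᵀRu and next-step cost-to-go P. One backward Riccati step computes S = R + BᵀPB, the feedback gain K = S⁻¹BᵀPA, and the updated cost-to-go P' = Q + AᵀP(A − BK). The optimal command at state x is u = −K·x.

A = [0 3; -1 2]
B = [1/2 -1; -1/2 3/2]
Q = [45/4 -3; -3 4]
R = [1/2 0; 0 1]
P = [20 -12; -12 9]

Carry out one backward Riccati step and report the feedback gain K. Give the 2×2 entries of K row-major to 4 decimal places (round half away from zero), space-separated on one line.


0.0277 1.5797 -0.3187 -0.1663

BᵀP = [16.0000 -10.5000; -38.0000 25.5000]
S = R + BᵀPB = [1/2 0; 0 1] + [13.2500 -31.7500; -31.7500 76.2500] = [13.7500 -31.7500; -31.7500 77.2500]
BᵀPA = [10.5000 27.0000; -25.5000 -63.0000]
K = S⁻¹·BᵀPA = [0.0277 1.5797; -0.3187 -0.1663]
A−BK = [-0.3326 2.0439; -0.5081 3.0393]
AᵀP(A−BK) = [0.5820 -2.8268; -2.8268 18.8730]
P' = Q + AᵀP(A−BK) = [11.8320 -5.8268; -5.8268 22.8730]
tr(P') = 34.7050


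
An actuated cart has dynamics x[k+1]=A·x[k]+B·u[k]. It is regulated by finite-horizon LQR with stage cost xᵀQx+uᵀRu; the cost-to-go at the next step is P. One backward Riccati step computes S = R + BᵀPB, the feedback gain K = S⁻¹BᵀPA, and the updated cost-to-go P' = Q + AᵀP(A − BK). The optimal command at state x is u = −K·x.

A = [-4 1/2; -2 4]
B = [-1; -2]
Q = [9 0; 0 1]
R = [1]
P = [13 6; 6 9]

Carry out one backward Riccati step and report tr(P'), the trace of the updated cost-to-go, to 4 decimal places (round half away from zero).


BᵀP = [-25.0000 -24.0000]
S = R + BᵀPB = [1] + [73.0000] = [74.0000]
BᵀPA = [148.0000 -108.5000]
K = S⁻¹·BᵀPA = [2.0000 -1.4662]
A−BK = [-2.0000 -0.9662; 2.0000 1.0676]
AᵀP(A−BK) = [44.0000 17.0000; 17.0000 12.1655]
P' = Q + AᵀP(A−BK) = [53.0000 17.0000; 17.0000 13.1655]
tr(P') = 66.1655

66.1655


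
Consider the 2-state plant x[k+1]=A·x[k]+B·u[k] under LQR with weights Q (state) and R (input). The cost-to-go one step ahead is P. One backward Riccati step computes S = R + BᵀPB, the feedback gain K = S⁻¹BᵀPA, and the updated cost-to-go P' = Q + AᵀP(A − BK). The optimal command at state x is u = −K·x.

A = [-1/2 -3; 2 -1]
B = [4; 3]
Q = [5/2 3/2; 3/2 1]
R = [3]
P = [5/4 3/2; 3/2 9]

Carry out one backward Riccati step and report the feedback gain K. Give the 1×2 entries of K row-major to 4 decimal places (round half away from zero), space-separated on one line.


0.4375 -0.4393

BᵀP = [9.5000 33.0000]
S = R + BᵀPB = [3] + [137.0000] = [140.0000]
BᵀPA = [61.2500 -61.5000]
K = S⁻¹·BᵀPA = [0.4375 -0.4393]
A−BK = [-2.2500 -1.2429; 0.6875 0.3179]
AᵀP(A−BK) = [6.5156 2.5313; 2.5313 2.2339]
P' = Q + AᵀP(A−BK) = [9.0156 4.0313; 4.0313 3.2339]
tr(P') = 12.2496


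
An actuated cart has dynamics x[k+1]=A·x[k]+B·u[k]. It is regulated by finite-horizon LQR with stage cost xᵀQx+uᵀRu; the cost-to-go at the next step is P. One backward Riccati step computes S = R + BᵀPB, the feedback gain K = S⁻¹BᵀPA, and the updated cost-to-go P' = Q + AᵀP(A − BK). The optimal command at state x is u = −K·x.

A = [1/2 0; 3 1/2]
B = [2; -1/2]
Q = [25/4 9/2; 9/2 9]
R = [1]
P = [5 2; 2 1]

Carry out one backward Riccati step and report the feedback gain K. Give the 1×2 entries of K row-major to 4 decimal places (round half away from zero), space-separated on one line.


BᵀP = [9.0000 3.5000]
S = R + BᵀPB = [1] + [16.2500] = [17.2500]
BᵀPA = [15.0000 1.7500]
K = S⁻¹·BᵀPA = [0.8696 0.1014]
A−BK = [-1.2391 -0.2029; 3.4348 0.5507]
AᵀP(A−BK) = [3.2065 0.4783; 0.4783 0.0725]
P' = Q + AᵀP(A−BK) = [9.4565 4.9783; 4.9783 9.0725]
tr(P') = 18.5290

0.8696 0.1014


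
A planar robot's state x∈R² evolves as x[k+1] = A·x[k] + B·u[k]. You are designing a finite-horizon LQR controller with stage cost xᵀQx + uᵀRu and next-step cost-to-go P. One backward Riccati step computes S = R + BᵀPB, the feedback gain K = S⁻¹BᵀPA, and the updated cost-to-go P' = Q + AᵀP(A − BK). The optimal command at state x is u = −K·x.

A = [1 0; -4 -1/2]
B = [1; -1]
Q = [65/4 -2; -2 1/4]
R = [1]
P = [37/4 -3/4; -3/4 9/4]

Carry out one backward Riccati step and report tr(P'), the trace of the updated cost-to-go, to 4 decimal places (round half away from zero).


BᵀP = [10.0000 -3.0000]
S = R + BᵀPB = [1] + [13.0000] = [14.0000]
BᵀPA = [22.0000 1.5000]
K = S⁻¹·BᵀPA = [1.5714 0.1071]
A−BK = [-0.5714 -0.1071; -2.4286 -0.3929]
AᵀP(A−BK) = [16.6786 2.5179; 2.5179 0.4018]
P' = Q + AᵀP(A−BK) = [32.9286 0.5179; 0.5179 0.6518]
tr(P') = 33.5804

33.5804


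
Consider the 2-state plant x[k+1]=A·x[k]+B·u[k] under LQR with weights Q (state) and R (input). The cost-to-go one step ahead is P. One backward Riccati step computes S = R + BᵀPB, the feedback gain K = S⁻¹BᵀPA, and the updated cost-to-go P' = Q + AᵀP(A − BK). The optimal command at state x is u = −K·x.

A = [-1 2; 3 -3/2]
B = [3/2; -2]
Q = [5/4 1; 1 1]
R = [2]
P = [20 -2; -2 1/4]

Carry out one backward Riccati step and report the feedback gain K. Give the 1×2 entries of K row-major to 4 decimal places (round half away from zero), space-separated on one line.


-0.7417 1.2208

BᵀP = [34.0000 -3.5000]
S = R + BᵀPB = [2] + [58.0000] = [60.0000]
BᵀPA = [-44.5000 73.2500]
K = S⁻¹·BᵀPA = [-0.7417 1.2208]
A−BK = [0.1125 0.1688; 1.5167 0.9417]
AᵀP(A−BK) = [1.2458 -1.7979; -1.7979 3.1365]
P' = Q + AᵀP(A−BK) = [2.4958 -0.7979; -0.7979 4.1365]
tr(P') = 6.6323


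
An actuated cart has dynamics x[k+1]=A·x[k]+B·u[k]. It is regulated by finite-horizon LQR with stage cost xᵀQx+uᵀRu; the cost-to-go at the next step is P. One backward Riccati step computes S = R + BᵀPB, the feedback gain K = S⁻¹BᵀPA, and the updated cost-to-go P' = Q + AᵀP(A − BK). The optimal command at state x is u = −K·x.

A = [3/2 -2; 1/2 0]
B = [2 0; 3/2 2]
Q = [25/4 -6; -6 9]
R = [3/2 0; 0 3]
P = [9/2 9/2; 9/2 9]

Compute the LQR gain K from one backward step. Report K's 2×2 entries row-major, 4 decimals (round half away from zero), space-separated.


0.6012 -0.7237 -0.1167 0.3735

BᵀP = [15.7500 22.5000; 9.0000 18.0000]
S = R + BᵀPB = [3/2 0; 0 3] + [65.2500 45.0000; 45.0000 36.0000] = [66.7500 45.0000; 45.0000 39.0000]
BᵀPA = [34.8750 -31.5000; 22.5000 -18.0000]
K = S⁻¹·BᵀPA = [0.6012 -0.7237; -0.1167 0.3735]
A−BK = [0.2977 -0.5525; -0.1683 0.3385]
AᵀP(A−BK) = [0.7857 -1.1644; -1.1644 1.9261]
P' = Q + AᵀP(A−BK) = [7.0357 -7.1644; -7.1644 10.9261]
tr(P') = 17.9618


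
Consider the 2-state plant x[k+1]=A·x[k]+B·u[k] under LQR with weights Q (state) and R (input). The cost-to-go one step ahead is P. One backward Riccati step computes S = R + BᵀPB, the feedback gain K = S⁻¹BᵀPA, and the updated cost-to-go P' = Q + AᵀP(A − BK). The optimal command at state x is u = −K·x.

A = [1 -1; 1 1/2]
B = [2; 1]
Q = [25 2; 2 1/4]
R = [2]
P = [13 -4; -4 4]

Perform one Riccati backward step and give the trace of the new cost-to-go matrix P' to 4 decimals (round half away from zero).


BᵀP = [22.0000 -4.0000]
S = R + BᵀPB = [2] + [40.0000] = [42.0000]
BᵀPA = [18.0000 -24.0000]
K = S⁻¹·BᵀPA = [0.4286 -0.5714]
A−BK = [0.1429 0.1429; 0.5714 1.0714]
AᵀP(A−BK) = [1.2857 1.2857; 1.2857 4.2857]
P' = Q + AᵀP(A−BK) = [26.2857 3.2857; 3.2857 4.5357]
tr(P') = 30.8214

30.8214


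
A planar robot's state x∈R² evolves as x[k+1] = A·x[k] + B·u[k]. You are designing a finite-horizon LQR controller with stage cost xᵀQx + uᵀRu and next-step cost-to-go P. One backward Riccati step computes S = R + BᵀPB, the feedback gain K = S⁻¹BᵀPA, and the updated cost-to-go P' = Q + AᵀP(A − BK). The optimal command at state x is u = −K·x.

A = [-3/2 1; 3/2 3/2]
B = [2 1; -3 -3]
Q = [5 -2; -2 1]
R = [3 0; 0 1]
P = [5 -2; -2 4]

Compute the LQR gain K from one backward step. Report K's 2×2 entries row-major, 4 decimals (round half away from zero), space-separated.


BᵀP = [16.0000 -16.0000; 11.0000 -14.0000]
S = R + BᵀPB = [3 0; 0 1] + [80.0000 64.0000; 64.0000 53.0000] = [83.0000 64.0000; 64.0000 54.0000]
BᵀPA = [-48.0000 -8.0000; -37.5000 -10.0000]
K = S⁻¹·BᵀPA = [-0.4974 0.5389; -0.1049 -0.8238]
A−BK = [-0.4003 0.7461; -0.3070 0.6451]
AᵀP(A−BK) = [1.4398 -2.0285; -2.0285 4.0725]
P' = Q + AᵀP(A−BK) = [6.4398 -4.0285; -4.0285 5.0725]
tr(P') = 11.5123

-0.4974 0.5389 -0.1049 -0.8238


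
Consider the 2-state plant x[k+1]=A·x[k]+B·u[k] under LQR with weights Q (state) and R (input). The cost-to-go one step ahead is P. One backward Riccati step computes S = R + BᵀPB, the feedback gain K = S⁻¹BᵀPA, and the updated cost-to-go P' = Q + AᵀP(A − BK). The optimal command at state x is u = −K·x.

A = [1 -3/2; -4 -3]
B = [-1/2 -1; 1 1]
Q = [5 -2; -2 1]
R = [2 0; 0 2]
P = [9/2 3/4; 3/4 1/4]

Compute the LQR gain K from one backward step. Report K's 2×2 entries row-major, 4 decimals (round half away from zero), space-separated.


-0.2392 0.3351 -0.2707 1.2694

BᵀP = [-1.5000 -0.1250; -3.7500 -0.5000]
S = R + BᵀPB = [2 0; 0 2] + [0.6250 1.3750; 1.3750 3.2500] = [2.6250 1.3750; 1.3750 5.2500]
BᵀPA = [-1.0000 2.6250; -1.7500 7.1250]
K = S⁻¹·BᵀPA = [-0.2392 0.3351; -0.2707 1.2694]
A−BK = [0.6097 -0.0631; -3.4901 -4.6045]
AᵀP(A−BK) = [1.7871 1.0565; 1.0565 9.2011]
P' = Q + AᵀP(A−BK) = [6.7871 -0.9435; -0.9435 10.2011]
tr(P') = 16.9882


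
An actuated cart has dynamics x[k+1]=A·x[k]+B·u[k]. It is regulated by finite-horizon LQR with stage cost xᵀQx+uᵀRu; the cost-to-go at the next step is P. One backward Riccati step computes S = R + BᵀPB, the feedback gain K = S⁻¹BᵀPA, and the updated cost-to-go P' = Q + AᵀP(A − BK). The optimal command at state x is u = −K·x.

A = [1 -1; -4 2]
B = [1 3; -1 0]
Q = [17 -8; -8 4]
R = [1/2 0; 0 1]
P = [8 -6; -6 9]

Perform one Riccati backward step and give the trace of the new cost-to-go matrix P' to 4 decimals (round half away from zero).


30.5866

BᵀP = [14.0000 -15.0000; 24.0000 -18.0000]
S = R + BᵀPB = [1/2 0; 0 1] + [29.0000 42.0000; 42.0000 72.0000] = [29.5000 42.0000; 42.0000 73.0000]
BᵀPA = [74.0000 -44.0000; 96.0000 -60.0000]
K = S⁻¹·BᵀPA = [3.5173 -1.7766; -0.7086 0.2003]
A−BK = [-0.3915 0.1759; -0.4827 0.2234]
AᵀP(A−BK) = [7.7433 -3.7535; -3.7535 1.8434]
P' = Q + AᵀP(A−BK) = [24.7433 -11.7535; -11.7535 5.8434]
tr(P') = 30.5866


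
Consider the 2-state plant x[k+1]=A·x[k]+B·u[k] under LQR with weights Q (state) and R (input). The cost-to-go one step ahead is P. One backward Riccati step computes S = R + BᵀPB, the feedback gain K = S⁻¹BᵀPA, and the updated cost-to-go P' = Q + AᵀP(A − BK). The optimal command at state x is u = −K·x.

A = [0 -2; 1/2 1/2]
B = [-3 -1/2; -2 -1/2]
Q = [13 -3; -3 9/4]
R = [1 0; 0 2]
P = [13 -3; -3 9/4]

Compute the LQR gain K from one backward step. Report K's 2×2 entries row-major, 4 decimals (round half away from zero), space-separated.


0.0371 0.7876 -0.0792 -0.2403

BᵀP = [-33.0000 4.5000; -5.0000 0.3750]
S = R + BᵀPB = [1 0; 0 2] + [90.0000 14.2500; 14.2500 2.3125] = [91.0000 14.2500; 14.2500 4.3125]
BᵀPA = [2.2500 68.2500; 0.1875 10.1875]
K = S⁻¹·BᵀPA = [0.0371 0.7876; -0.0792 -0.2403]
A−BK = [0.0718 0.2427; 0.5347 1.9551]
AᵀP(A−BK) = [0.4938 1.8354; 1.8354 7.2549]
P' = Q + AᵀP(A−BK) = [13.4938 -1.1646; -1.1646 9.5049]
tr(P') = 22.9987


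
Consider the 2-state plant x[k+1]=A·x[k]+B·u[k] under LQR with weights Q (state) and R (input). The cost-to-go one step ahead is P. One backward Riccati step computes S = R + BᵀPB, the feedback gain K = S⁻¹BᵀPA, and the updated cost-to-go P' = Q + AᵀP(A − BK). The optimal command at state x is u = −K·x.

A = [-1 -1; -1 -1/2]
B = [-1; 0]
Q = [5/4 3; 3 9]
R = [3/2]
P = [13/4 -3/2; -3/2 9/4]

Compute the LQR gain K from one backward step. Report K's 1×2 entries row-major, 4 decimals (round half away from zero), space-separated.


BᵀP = [-3.2500 1.5000]
S = R + BᵀPB = [3/2] + [3.2500] = [4.7500]
BᵀPA = [1.7500 2.5000]
K = S⁻¹·BᵀPA = [0.3684 0.5263]
A−BK = [-0.6316 -0.4737; -1.0000 -0.5000]
AᵀP(A−BK) = [1.8553 1.2039; 1.2039 0.9967]
P' = Q + AᵀP(A−BK) = [3.1053 4.2039; 4.2039 9.9967]
tr(P') = 13.1020

0.3684 0.5263


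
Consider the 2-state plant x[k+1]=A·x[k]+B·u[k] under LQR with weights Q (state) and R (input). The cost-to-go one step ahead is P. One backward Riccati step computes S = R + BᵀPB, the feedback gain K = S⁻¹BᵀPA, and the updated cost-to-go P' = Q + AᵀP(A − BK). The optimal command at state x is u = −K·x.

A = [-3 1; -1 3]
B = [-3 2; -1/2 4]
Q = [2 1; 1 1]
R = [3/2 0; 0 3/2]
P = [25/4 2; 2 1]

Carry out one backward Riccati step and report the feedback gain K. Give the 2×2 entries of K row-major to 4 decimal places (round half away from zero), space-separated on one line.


0.7245 -0.0196 -0.2959 0.5801

BᵀP = [-19.7500 -6.5000; 20.5000 8.0000]
S = R + BᵀPB = [3/2 0; 0 3/2] + [62.5000 -65.5000; -65.5000 73.0000] = [64.0000 -65.5000; -65.5000 74.5000]
BᵀPA = [65.7500 -39.2500; -69.5000 44.5000]
K = S⁻¹·BᵀPA = [0.7245 -0.0196; -0.2959 0.5801]
A−BK = [-0.2347 -0.2190; 0.5459 0.6699]
AᵀP(A−BK) = [1.0485 -0.1454; -0.1454 0.6670]
P' = Q + AᵀP(A−BK) = [3.0485 0.8546; 0.8546 1.6670]
tr(P') = 4.7155


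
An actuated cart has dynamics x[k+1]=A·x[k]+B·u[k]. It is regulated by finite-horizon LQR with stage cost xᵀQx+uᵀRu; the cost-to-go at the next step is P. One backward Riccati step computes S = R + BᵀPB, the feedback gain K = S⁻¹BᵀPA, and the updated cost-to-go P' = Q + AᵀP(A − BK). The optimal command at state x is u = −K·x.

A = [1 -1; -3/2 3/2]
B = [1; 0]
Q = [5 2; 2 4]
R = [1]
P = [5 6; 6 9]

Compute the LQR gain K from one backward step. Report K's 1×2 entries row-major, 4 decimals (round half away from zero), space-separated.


BᵀP = [5.0000 6.0000]
S = R + BᵀPB = [1] + [5.0000] = [6.0000]
BᵀPA = [-4.0000 4.0000]
K = S⁻¹·BᵀPA = [-0.6667 0.6667]
A−BK = [1.6667 -1.6667; -1.5000 1.5000]
AᵀP(A−BK) = [4.5833 -4.5833; -4.5833 4.5833]
P' = Q + AᵀP(A−BK) = [9.5833 -2.5833; -2.5833 8.5833]
tr(P') = 18.1667

-0.6667 0.6667
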